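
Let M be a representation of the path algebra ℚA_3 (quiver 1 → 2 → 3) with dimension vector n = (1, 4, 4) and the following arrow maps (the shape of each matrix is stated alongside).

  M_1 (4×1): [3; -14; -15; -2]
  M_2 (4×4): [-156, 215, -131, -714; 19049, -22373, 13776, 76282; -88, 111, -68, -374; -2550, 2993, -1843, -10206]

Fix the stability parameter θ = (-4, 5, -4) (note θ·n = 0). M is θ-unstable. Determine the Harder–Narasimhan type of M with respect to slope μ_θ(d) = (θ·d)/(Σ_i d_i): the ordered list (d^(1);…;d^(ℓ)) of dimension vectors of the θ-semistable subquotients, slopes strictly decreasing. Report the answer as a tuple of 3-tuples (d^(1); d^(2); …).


Via rank(M_{q-1}∘⋯∘M_p): M ≅ I[1,3], I[2,2], I[2,3]^2, I[3,3].
μ_θ-semistable layers: μ^(1)=5; μ^(2)=1/2; μ^(3)=-4

((0, 1, 0); (0, 3, 3); (1, 0, 1))


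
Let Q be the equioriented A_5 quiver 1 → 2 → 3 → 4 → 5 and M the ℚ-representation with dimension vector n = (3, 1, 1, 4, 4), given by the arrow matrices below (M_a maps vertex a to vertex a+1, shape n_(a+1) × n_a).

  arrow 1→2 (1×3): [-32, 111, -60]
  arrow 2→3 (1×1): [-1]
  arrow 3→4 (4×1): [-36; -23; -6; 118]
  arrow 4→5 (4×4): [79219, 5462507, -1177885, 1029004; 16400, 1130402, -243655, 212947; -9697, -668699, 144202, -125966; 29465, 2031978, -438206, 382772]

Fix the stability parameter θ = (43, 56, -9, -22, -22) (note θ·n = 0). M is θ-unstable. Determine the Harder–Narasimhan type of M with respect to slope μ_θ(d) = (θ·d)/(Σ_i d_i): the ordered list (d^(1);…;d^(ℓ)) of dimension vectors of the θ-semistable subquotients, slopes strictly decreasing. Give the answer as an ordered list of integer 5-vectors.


Via rank(M_{q-1}∘⋯∘M_p): M ≅ I[1,1]^2, I[1,5], I[4,5]^3.
μ_θ-semistable layers: μ^(1)=43; μ^(2)=46/5; μ^(3)=-22

((2, 0, 0, 0, 0); (1, 1, 1, 1, 1); (0, 0, 0, 3, 3))


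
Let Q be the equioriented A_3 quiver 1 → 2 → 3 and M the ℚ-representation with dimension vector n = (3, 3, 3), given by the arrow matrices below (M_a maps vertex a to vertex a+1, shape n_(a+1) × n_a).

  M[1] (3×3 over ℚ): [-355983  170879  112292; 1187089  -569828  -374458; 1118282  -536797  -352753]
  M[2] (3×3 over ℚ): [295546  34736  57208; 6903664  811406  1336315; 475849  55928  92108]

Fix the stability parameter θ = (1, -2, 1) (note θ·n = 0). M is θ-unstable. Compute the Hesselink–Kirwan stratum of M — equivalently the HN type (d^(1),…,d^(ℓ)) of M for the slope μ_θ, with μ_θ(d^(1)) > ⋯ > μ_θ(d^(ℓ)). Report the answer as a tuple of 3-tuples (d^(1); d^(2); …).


Via rank(M_{q-1}∘⋯∘M_p): M ≅ I[1,2], I[1,3]^2, I[3,3].
μ_θ-semistable layers: μ^(1)=1; μ^(2)=-1/2

((0, 0, 3); (3, 3, 0))


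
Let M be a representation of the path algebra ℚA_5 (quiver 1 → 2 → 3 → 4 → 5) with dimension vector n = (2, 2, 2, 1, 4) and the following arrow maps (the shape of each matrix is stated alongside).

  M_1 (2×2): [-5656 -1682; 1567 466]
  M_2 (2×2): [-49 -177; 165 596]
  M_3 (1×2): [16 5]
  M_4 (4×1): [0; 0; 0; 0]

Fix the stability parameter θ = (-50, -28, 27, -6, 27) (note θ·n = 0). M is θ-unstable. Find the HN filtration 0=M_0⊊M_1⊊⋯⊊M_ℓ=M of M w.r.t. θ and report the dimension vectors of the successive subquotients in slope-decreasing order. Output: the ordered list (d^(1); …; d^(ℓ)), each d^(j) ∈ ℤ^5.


Barcode: M ≅ I[1,3], I[1,4], I[5,5]^4. HN layers by μ_θ (4 steps, strictly decreasing):
  μ^(1)=27; μ^(2)=21/2; μ^(3)=-28; μ^(4)=-50

((0, 0, 1, 0, 4); (0, 0, 1, 1, 0); (0, 2, 0, 0, 0); (2, 0, 0, 0, 0))


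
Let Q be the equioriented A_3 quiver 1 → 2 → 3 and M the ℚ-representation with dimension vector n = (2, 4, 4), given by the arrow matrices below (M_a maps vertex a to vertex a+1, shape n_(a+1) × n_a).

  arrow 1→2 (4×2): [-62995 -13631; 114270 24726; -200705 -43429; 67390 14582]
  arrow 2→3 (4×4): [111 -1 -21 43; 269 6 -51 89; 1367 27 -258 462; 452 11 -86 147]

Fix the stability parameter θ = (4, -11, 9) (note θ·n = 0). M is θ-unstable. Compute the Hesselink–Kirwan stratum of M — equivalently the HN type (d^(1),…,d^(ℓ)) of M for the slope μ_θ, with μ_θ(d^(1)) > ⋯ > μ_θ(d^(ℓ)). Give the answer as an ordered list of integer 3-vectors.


Interval decomposition of M: I[1,1], I[1,3], I[2,3]^3.
HN type (ℓ=4): μ^(1)=9; μ^(2)=4; μ^(3)=-7/2; μ^(4)=-11

((0, 0, 4); (1, 0, 0); (1, 1, 0); (0, 3, 0))


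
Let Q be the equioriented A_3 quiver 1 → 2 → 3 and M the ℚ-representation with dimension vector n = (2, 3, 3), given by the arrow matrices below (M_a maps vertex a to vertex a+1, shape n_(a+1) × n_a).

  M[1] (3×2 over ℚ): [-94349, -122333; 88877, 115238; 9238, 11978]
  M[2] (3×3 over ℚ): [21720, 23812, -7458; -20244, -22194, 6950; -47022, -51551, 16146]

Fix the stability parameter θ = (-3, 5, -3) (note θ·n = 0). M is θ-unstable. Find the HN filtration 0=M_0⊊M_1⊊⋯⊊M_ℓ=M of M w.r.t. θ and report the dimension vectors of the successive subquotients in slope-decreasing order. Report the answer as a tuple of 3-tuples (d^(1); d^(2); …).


Barcode: M ≅ I[1,3]^2, I[2,2], I[3,3]. HN layers by μ_θ (3 steps, strictly decreasing):
  μ^(1)=5; μ^(2)=1; μ^(3)=-3

((0, 1, 0); (0, 2, 2); (2, 0, 1))


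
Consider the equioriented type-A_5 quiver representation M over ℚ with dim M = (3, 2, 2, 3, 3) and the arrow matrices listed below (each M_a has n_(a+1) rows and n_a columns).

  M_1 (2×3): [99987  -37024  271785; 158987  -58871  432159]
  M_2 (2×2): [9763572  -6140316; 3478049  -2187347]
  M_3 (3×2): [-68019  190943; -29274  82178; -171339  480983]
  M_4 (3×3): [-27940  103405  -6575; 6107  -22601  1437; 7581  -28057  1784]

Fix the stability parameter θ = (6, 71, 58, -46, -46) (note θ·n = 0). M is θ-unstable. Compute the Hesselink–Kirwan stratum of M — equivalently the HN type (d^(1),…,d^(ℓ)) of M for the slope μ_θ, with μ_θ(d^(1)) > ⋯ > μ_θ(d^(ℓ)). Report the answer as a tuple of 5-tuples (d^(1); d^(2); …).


Barcode: M ≅ I[1,1], I[1,2], I[1,5], I[3,3], I[4,5]^2. HN layers by μ_θ (5 steps, strictly decreasing):
  μ^(1)=71; μ^(2)=58; μ^(3)=37/4; μ^(4)=6; μ^(5)=-46

((0, 1, 0, 0, 0); (0, 0, 1, 0, 0); (0, 1, 1, 1, 1); (3, 0, 0, 0, 0); (0, 0, 0, 2, 2))


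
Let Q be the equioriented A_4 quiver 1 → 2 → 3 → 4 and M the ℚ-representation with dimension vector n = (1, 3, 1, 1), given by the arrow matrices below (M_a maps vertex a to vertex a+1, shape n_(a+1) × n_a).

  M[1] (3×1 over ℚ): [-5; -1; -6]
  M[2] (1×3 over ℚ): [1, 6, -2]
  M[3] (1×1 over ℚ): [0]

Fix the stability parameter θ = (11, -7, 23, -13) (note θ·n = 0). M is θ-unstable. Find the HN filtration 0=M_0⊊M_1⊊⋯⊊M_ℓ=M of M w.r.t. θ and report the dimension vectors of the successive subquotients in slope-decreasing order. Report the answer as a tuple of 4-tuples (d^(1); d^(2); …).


Barcode: M ≅ I[1,3], I[2,2]^2, I[4,4]. HN layers by μ_θ (4 steps, strictly decreasing):
  μ^(1)=23; μ^(2)=2; μ^(3)=-7; μ^(4)=-13

((0, 0, 1, 0); (1, 1, 0, 0); (0, 2, 0, 0); (0, 0, 0, 1))


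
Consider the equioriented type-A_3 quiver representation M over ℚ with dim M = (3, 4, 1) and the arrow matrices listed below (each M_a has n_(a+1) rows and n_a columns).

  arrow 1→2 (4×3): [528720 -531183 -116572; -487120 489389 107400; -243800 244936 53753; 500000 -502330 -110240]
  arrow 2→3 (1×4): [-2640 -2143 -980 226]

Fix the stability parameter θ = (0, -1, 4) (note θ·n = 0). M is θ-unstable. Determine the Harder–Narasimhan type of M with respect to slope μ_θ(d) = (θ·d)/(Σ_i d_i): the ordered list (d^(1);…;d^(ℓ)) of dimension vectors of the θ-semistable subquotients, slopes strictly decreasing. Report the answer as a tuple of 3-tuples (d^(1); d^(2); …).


Barcode: M ≅ I[1,1], I[1,2], I[1,3], I[2,2]^2. HN layers by μ_θ (4 steps, strictly decreasing):
  μ^(1)=4; μ^(2)=0; μ^(3)=-1/2; μ^(4)=-1

((0, 0, 1); (1, 0, 0); (2, 2, 0); (0, 2, 0))


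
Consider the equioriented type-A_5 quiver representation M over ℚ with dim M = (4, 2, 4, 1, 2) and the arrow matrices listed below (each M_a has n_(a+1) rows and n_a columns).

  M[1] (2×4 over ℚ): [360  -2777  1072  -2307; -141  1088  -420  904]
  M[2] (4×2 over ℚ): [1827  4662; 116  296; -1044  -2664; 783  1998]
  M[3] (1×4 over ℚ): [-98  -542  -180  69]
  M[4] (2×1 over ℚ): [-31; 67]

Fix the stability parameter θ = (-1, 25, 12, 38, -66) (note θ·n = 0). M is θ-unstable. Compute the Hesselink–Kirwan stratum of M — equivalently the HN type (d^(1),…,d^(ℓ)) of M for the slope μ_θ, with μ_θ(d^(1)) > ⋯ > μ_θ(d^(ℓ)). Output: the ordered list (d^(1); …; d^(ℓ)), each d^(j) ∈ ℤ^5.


Barcode: M ≅ I[1,1]^2, I[1,2], I[1,5], I[3,3]^3, I[5,5]. HN layers by μ_θ (5 steps, strictly decreasing):
  μ^(1)=25; μ^(2)=12; μ^(3)=9/4; μ^(4)=-1; μ^(5)=-66

((0, 1, 0, 0, 0); (0, 0, 3, 0, 0); (0, 1, 1, 1, 1); (4, 0, 0, 0, 0); (0, 0, 0, 0, 1))


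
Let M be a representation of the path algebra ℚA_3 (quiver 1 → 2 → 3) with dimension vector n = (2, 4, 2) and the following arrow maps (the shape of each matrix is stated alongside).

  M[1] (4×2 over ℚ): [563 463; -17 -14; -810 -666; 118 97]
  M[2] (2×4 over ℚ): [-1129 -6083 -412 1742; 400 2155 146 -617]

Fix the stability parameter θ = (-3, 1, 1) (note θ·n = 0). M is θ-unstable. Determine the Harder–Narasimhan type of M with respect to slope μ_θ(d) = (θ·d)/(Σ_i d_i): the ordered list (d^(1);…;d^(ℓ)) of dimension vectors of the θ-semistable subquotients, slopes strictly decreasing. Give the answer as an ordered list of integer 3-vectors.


Barcode: M ≅ I[1,3]^2, I[2,2]^2. HN layers by μ_θ (2 steps, strictly decreasing):
  μ^(1)=1; μ^(2)=-3

((0, 4, 2); (2, 0, 0))


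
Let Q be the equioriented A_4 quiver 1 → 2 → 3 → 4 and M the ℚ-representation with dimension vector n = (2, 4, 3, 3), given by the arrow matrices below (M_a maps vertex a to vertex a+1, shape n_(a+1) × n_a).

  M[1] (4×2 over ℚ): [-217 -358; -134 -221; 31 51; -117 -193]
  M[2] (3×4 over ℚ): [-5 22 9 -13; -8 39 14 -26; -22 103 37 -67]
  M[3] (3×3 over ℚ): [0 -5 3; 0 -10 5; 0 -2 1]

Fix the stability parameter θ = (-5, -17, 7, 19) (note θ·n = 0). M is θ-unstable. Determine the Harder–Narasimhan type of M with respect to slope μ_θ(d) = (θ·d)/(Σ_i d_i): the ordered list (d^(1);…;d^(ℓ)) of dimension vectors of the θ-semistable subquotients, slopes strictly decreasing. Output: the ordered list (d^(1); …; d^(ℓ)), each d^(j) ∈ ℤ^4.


Barcode: M ≅ I[1,3], I[1,4], I[2,2], I[2,4], I[4,4]. HN layers by μ_θ (4 steps, strictly decreasing):
  μ^(1)=19; μ^(2)=7; μ^(3)=-11; μ^(4)=-17

((0, 0, 0, 3); (0, 0, 3, 0); (2, 2, 0, 0); (0, 2, 0, 0))


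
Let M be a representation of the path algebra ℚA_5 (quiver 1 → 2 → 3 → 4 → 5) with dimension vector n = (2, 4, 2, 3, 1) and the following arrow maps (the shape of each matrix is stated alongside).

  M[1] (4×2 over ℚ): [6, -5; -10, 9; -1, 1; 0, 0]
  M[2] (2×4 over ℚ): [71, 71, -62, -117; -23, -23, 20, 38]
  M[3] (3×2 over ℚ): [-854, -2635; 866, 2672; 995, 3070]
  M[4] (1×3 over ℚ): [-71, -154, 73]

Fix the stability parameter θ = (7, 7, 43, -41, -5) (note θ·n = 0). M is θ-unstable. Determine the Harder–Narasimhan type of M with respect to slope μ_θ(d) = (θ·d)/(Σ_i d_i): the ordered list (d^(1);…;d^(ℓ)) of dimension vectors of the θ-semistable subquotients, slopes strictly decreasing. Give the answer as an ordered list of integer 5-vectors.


Via rank(M_{q-1}∘⋯∘M_p): M ≅ I[1,2], I[1,5], I[2,2], I[2,4], I[4,4].
μ_θ-semistable layers: μ^(1)=7; μ^(2)=3; μ^(3)=11/5; μ^(4)=-41

((1, 2, 0, 0, 0); (0, 1, 1, 1, 0); (1, 1, 1, 1, 1); (0, 0, 0, 1, 0))


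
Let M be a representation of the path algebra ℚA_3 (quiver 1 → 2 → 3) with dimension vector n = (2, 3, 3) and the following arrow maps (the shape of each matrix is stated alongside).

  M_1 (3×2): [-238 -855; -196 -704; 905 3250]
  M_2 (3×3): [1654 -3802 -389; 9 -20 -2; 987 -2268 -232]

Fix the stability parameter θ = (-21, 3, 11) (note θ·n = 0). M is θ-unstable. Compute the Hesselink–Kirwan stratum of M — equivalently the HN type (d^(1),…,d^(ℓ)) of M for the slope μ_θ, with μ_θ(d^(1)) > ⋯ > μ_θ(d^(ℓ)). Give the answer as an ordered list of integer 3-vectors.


Interval decomposition of M: I[1,3]^2, I[2,3].
HN type (ℓ=3): μ^(1)=11; μ^(2)=3; μ^(3)=-21

((0, 0, 3); (0, 3, 0); (2, 0, 0))


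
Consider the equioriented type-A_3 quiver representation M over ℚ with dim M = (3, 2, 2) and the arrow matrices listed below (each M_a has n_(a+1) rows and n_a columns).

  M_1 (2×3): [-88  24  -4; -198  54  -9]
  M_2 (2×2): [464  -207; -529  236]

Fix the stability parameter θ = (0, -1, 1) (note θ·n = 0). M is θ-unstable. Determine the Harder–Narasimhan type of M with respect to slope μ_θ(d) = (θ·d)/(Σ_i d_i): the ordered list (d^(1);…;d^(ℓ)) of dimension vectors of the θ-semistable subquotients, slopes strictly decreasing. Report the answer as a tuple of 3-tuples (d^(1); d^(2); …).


Via rank(M_{q-1}∘⋯∘M_p): M ≅ I[1,1]^2, I[1,3], I[2,3].
μ_θ-semistable layers: μ^(1)=1; μ^(2)=0; μ^(3)=-1/2; μ^(4)=-1

((0, 0, 2); (2, 0, 0); (1, 1, 0); (0, 1, 0))


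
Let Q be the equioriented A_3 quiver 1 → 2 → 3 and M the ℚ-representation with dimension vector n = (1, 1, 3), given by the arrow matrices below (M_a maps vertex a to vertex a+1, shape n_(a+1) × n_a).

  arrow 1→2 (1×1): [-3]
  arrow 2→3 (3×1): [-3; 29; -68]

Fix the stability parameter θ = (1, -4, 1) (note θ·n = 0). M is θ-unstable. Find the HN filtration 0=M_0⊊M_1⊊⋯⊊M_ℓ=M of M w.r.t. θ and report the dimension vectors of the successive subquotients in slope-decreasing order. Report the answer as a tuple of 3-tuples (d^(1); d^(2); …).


Via rank(M_{q-1}∘⋯∘M_p): M ≅ I[1,3], I[3,3]^2.
μ_θ-semistable layers: μ^(1)=1; μ^(2)=-3/2

((0, 0, 3); (1, 1, 0))


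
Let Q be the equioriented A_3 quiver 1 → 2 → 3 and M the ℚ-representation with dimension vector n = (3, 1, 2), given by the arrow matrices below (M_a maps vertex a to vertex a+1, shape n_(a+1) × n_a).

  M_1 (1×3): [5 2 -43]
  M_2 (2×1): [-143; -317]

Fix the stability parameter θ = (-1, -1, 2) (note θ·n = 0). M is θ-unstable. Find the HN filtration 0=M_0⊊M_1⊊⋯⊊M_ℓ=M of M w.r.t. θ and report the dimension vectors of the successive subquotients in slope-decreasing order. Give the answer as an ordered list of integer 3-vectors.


Via rank(M_{q-1}∘⋯∘M_p): M ≅ I[1,1]^2, I[1,3], I[3,3].
μ_θ-semistable layers: μ^(1)=2; μ^(2)=-1

((0, 0, 2); (3, 1, 0))


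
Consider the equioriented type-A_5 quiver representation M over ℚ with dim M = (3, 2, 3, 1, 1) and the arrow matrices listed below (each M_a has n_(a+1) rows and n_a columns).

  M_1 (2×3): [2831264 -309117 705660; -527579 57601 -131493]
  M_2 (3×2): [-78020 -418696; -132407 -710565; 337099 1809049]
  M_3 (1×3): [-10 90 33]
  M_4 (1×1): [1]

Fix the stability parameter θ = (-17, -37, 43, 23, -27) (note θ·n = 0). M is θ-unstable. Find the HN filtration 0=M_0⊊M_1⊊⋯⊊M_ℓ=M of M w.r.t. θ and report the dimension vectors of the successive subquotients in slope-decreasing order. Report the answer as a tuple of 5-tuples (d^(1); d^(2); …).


Interval decomposition of M: I[1,1], I[1,3], I[1,5], I[3,3].
HN type (ℓ=4): μ^(1)=43; μ^(2)=13; μ^(3)=-17; μ^(4)=-27

((0, 0, 2, 0, 0); (0, 0, 1, 1, 1); (1, 0, 0, 0, 0); (2, 2, 0, 0, 0))


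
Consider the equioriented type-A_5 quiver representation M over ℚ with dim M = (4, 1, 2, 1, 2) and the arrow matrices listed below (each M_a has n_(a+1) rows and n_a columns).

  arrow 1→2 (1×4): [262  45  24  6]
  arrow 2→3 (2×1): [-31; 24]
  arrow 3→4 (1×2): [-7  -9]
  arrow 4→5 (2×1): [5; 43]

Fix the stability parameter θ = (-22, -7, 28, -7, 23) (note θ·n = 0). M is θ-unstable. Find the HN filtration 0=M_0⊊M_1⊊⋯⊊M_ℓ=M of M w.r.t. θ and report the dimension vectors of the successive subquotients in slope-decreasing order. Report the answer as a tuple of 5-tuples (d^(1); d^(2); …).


Via rank(M_{q-1}∘⋯∘M_p): M ≅ I[1,1]^3, I[1,5], I[3,3], I[5,5].
μ_θ-semistable layers: μ^(1)=28; μ^(2)=23; μ^(3)=21/2; μ^(4)=-7; μ^(5)=-22

((0, 0, 1, 0, 0); (0, 0, 0, 0, 2); (0, 0, 1, 1, 0); (0, 1, 0, 0, 0); (4, 0, 0, 0, 0))


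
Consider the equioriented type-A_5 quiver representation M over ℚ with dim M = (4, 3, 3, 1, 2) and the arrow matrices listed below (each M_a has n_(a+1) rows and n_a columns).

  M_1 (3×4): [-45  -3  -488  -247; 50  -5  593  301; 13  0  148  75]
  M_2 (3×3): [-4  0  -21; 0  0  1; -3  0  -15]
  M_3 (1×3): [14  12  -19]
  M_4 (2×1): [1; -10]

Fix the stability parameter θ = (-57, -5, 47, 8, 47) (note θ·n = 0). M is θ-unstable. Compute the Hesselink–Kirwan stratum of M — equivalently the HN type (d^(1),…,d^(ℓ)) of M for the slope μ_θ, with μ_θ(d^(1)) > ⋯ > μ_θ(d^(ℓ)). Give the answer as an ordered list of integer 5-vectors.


Via rank(M_{q-1}∘⋯∘M_p): M ≅ I[1,1], I[1,2], I[1,3], I[1,5], I[3,3], I[5,5].
μ_θ-semistable layers: μ^(1)=47; μ^(2)=55/2; μ^(3)=-5; μ^(4)=-57

((0, 0, 2, 0, 2); (0, 0, 1, 1, 0); (0, 3, 0, 0, 0); (4, 0, 0, 0, 0))


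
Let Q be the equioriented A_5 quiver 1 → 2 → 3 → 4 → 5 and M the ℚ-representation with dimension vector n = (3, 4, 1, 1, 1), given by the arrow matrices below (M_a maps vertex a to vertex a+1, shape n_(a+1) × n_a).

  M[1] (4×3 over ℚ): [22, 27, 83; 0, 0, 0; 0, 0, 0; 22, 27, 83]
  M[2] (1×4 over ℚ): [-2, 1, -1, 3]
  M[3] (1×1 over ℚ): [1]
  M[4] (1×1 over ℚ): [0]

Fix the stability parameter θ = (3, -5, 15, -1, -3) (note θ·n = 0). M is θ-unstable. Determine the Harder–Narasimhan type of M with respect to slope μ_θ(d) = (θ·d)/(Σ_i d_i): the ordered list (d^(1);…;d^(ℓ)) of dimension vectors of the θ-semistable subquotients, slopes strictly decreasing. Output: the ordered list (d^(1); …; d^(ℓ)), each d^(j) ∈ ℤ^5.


Interval decomposition of M: I[1,1]^2, I[1,4], I[2,2]^3, I[5,5].
HN type (ℓ=5): μ^(1)=7; μ^(2)=3; μ^(3)=-1; μ^(4)=-3; μ^(5)=-5

((0, 0, 1, 1, 0); (2, 0, 0, 0, 0); (1, 1, 0, 0, 0); (0, 0, 0, 0, 1); (0, 3, 0, 0, 0))


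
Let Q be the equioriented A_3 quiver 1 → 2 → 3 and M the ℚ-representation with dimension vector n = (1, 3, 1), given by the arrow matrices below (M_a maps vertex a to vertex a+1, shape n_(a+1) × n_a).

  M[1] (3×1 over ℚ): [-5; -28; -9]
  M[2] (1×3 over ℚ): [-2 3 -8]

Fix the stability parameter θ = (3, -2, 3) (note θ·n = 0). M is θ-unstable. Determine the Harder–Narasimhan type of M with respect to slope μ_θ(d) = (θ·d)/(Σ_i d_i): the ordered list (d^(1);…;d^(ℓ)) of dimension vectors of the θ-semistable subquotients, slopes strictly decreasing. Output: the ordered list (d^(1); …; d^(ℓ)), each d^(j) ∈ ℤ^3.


Interval decomposition of M: I[1,3], I[2,2]^2.
HN type (ℓ=3): μ^(1)=3; μ^(2)=1/2; μ^(3)=-2

((0, 0, 1); (1, 1, 0); (0, 2, 0))


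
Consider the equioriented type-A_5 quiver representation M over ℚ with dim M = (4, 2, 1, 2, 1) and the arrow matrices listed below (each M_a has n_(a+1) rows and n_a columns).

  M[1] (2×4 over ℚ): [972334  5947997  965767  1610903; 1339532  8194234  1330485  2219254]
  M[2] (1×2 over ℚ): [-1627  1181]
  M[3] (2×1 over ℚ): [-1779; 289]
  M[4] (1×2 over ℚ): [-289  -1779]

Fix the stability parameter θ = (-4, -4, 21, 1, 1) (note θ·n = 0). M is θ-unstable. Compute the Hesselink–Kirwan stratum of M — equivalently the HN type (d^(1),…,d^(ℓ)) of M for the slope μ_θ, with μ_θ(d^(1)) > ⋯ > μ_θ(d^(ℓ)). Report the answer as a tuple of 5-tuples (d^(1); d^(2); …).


Barcode: M ≅ I[1,1]^2, I[1,2], I[1,4], I[4,5]. HN layers by μ_θ (3 steps, strictly decreasing):
  μ^(1)=11; μ^(2)=1; μ^(3)=-4

((0, 0, 1, 1, 0); (0, 0, 0, 1, 1); (4, 2, 0, 0, 0))


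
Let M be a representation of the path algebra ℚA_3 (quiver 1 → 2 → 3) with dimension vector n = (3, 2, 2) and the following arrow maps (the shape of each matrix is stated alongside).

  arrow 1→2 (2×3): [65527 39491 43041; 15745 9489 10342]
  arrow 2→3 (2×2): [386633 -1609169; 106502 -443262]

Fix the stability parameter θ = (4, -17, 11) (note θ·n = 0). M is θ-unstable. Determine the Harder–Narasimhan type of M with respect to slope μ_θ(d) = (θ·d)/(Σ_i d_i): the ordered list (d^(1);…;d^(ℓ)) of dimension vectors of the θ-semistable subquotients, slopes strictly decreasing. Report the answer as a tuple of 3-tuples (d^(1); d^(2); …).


Interval decomposition of M: I[1,1], I[1,3]^2.
HN type (ℓ=3): μ^(1)=11; μ^(2)=4; μ^(3)=-13/2

((0, 0, 2); (1, 0, 0); (2, 2, 0))


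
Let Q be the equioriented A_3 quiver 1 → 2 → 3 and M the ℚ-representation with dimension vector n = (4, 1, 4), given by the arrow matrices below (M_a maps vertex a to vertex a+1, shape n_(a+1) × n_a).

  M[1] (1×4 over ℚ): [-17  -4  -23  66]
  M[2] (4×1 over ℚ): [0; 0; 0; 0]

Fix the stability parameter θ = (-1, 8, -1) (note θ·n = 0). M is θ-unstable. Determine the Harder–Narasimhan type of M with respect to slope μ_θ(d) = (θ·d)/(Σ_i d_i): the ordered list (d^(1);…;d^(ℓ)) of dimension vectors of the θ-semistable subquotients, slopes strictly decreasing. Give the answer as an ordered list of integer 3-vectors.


Barcode: M ≅ I[1,1]^3, I[1,2], I[3,3]^4. HN layers by μ_θ (2 steps, strictly decreasing):
  μ^(1)=8; μ^(2)=-1

((0, 1, 0); (4, 0, 4))


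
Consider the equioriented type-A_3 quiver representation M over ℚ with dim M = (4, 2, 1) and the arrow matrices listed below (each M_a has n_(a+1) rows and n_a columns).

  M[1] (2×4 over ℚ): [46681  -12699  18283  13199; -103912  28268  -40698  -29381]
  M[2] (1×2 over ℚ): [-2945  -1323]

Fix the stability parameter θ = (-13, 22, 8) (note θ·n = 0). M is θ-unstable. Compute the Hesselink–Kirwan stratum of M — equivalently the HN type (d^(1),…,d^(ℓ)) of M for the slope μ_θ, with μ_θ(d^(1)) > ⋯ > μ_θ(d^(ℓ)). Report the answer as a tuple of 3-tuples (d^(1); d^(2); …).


Interval decomposition of M: I[1,1]^2, I[1,2], I[1,3].
HN type (ℓ=3): μ^(1)=22; μ^(2)=15; μ^(3)=-13

((0, 1, 0); (0, 1, 1); (4, 0, 0))


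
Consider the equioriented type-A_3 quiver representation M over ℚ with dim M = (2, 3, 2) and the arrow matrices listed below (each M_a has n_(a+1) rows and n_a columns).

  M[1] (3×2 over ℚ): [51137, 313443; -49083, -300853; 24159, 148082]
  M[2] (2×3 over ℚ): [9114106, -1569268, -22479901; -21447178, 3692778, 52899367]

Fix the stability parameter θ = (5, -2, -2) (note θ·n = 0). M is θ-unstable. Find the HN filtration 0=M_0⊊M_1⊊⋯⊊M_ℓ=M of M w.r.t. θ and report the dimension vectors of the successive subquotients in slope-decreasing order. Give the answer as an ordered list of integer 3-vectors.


Barcode: M ≅ I[1,3]^2, I[2,2]. HN layers by μ_θ (2 steps, strictly decreasing):
  μ^(1)=1/3; μ^(2)=-2

((2, 2, 2); (0, 1, 0))


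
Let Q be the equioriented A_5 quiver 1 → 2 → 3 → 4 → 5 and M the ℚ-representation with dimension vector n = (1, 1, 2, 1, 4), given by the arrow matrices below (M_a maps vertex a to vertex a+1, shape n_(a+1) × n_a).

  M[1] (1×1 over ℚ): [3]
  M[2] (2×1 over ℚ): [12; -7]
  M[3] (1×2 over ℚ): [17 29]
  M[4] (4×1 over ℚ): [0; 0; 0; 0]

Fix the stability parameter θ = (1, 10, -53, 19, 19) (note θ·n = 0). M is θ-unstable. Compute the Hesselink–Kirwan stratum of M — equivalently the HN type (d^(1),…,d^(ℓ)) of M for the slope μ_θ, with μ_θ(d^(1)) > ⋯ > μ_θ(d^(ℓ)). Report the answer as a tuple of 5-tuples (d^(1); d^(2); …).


Via rank(M_{q-1}∘⋯∘M_p): M ≅ I[1,4], I[3,3], I[5,5]^4.
μ_θ-semistable layers: μ^(1)=19; μ^(2)=-14; μ^(3)=-53

((0, 0, 0, 1, 4); (1, 1, 1, 0, 0); (0, 0, 1, 0, 0))


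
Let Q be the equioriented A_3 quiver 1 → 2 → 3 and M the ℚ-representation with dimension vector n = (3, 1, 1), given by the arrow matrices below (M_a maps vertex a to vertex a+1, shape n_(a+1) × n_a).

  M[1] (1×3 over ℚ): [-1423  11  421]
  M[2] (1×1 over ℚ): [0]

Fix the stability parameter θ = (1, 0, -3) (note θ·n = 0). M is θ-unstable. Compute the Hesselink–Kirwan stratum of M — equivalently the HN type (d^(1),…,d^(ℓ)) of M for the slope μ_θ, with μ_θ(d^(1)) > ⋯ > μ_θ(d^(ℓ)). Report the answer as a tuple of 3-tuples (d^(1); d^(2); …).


Interval decomposition of M: I[1,1]^2, I[1,2], I[3,3].
HN type (ℓ=3): μ^(1)=1; μ^(2)=1/2; μ^(3)=-3

((2, 0, 0); (1, 1, 0); (0, 0, 1))


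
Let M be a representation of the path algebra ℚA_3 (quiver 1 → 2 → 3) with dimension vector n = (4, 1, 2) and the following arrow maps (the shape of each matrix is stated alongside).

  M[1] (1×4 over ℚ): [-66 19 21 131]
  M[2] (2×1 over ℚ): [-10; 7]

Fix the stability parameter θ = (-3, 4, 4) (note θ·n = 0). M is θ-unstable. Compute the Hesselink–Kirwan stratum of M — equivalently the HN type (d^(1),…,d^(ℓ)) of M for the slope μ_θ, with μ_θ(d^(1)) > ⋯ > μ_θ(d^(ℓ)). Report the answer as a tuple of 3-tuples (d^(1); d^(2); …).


Via rank(M_{q-1}∘⋯∘M_p): M ≅ I[1,1]^3, I[1,3], I[3,3].
μ_θ-semistable layers: μ^(1)=4; μ^(2)=-3

((0, 1, 2); (4, 0, 0))


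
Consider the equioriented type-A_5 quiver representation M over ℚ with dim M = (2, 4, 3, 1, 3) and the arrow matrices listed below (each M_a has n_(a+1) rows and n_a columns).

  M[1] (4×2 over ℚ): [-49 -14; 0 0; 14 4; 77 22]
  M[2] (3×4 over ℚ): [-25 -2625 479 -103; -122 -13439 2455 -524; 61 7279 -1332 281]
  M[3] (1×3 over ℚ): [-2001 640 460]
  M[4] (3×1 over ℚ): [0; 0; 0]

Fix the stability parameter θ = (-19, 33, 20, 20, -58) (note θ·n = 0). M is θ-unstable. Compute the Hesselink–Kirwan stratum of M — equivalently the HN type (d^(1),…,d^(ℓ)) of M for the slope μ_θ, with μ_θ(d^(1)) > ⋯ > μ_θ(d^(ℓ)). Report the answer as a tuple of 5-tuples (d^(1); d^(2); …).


Barcode: M ≅ I[1,1], I[1,2], I[2,3]^2, I[2,4], I[5,5]^3. HN layers by μ_θ (5 steps, strictly decreasing):
  μ^(1)=33; μ^(2)=53/2; μ^(3)=73/3; μ^(4)=-19; μ^(5)=-58

((0, 1, 0, 0, 0); (0, 2, 2, 0, 0); (0, 1, 1, 1, 0); (2, 0, 0, 0, 0); (0, 0, 0, 0, 3))


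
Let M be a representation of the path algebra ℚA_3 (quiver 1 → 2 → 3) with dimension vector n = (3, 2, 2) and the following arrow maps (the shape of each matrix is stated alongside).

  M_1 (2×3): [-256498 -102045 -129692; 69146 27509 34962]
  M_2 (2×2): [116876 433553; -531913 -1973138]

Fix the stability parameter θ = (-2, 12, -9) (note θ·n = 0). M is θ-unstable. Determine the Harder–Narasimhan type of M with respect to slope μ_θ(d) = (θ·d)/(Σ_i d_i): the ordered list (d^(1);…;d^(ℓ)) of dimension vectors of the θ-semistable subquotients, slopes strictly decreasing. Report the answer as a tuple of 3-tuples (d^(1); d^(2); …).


Interval decomposition of M: I[1,1], I[1,3]^2.
HN type (ℓ=2): μ^(1)=3/2; μ^(2)=-2

((0, 2, 2); (3, 0, 0))


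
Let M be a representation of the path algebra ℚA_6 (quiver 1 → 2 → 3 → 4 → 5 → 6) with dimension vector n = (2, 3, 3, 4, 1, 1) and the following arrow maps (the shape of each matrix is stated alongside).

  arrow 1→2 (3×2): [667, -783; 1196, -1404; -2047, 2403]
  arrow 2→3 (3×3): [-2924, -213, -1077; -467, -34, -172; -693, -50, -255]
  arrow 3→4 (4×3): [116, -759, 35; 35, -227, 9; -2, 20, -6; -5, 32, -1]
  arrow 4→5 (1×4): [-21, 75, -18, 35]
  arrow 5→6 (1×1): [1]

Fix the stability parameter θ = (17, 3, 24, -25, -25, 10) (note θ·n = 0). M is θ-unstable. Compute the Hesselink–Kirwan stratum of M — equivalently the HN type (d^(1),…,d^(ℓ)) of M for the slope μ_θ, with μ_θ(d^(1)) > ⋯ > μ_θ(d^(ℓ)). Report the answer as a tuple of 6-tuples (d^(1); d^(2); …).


Barcode: M ≅ I[1,1], I[1,6], I[2,4]^2, I[4,4]. HN layers by μ_θ (5 steps, strictly decreasing):
  μ^(1)=17; μ^(2)=10; μ^(3)=2/3; μ^(4)=-6/5; μ^(5)=-25

((1, 0, 0, 0, 0, 0); (0, 0, 0, 0, 0, 1); (0, 2, 2, 2, 0, 0); (1, 1, 1, 1, 1, 0); (0, 0, 0, 1, 0, 0))


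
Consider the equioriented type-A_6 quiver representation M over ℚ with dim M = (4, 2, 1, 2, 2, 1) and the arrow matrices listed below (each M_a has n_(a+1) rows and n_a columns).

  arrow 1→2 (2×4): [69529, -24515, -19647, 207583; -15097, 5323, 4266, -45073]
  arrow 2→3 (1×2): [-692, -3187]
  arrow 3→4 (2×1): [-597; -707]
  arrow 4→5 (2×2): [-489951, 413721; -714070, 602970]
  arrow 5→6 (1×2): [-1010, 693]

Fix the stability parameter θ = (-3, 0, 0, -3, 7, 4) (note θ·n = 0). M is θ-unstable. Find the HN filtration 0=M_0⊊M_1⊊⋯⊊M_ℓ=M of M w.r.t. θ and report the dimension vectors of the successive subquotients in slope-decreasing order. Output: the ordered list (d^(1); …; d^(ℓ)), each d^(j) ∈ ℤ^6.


Via rank(M_{q-1}∘⋯∘M_p): M ≅ I[1,1]^2, I[1,2], I[1,4], I[4,5], I[5,6].
μ_θ-semistable layers: μ^(1)=7; μ^(2)=11/2; μ^(3)=0; μ^(4)=-1; μ^(5)=-3

((0, 0, 0, 0, 1, 0); (0, 0, 0, 0, 1, 1); (0, 1, 0, 0, 0, 0); (0, 1, 1, 1, 0, 0); (4, 0, 0, 1, 0, 0))


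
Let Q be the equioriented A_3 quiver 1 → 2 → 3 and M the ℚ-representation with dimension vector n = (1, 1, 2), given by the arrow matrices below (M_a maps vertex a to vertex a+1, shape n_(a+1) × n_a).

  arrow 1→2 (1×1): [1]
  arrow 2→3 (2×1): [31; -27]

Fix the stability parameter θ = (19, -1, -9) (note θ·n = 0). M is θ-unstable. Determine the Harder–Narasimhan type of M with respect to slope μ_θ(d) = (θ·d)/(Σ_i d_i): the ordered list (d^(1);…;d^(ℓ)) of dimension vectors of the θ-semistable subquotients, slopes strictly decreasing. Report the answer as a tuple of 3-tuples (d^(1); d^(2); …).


Via rank(M_{q-1}∘⋯∘M_p): M ≅ I[1,3], I[3,3].
μ_θ-semistable layers: μ^(1)=3; μ^(2)=-9

((1, 1, 1); (0, 0, 1))


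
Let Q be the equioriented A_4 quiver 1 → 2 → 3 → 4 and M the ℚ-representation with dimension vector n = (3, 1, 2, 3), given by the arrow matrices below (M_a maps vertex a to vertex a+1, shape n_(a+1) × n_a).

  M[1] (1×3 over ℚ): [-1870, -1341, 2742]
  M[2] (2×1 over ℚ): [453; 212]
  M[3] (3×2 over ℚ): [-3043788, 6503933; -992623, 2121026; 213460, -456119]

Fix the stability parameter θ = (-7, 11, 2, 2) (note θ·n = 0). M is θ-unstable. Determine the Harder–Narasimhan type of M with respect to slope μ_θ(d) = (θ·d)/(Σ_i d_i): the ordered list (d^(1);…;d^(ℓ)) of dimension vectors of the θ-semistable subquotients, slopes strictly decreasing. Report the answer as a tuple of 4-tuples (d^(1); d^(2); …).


Barcode: M ≅ I[1,1]^2, I[1,4], I[3,4], I[4,4]. HN layers by μ_θ (3 steps, strictly decreasing):
  μ^(1)=5; μ^(2)=2; μ^(3)=-7

((0, 1, 1, 1); (0, 0, 1, 2); (3, 0, 0, 0))


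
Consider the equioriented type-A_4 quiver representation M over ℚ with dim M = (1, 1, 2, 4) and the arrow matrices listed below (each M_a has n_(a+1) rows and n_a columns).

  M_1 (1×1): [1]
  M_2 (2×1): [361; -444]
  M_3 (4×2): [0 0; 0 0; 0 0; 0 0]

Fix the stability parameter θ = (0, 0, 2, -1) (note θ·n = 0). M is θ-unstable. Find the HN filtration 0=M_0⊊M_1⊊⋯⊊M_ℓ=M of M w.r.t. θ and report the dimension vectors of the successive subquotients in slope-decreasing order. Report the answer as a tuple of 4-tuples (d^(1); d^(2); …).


Barcode: M ≅ I[1,3], I[3,3], I[4,4]^4. HN layers by μ_θ (3 steps, strictly decreasing):
  μ^(1)=2; μ^(2)=0; μ^(3)=-1

((0, 0, 2, 0); (1, 1, 0, 0); (0, 0, 0, 4))


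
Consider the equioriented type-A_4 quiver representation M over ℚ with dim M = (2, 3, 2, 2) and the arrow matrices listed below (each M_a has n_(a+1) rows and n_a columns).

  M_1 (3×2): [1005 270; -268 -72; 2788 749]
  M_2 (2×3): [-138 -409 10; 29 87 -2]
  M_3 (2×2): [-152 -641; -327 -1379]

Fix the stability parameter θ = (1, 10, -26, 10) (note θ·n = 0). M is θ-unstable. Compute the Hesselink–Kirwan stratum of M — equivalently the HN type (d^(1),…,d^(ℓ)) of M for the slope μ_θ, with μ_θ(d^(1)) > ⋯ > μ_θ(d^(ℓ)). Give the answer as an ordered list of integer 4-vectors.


Barcode: M ≅ I[1,4]^2, I[2,2]. HN layers by μ_θ (2 steps, strictly decreasing):
  μ^(1)=10; μ^(2)=-5

((0, 1, 0, 2); (2, 2, 2, 0))


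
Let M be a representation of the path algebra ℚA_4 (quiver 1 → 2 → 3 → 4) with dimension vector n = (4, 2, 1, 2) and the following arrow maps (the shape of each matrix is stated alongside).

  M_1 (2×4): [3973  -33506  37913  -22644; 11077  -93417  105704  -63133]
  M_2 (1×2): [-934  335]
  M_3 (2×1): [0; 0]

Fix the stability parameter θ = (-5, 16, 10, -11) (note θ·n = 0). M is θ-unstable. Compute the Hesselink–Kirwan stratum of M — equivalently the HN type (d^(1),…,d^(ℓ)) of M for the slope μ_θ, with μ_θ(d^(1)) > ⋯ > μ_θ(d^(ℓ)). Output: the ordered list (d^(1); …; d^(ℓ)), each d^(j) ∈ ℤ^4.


Via rank(M_{q-1}∘⋯∘M_p): M ≅ I[1,1]^2, I[1,2], I[1,3], I[4,4]^2.
μ_θ-semistable layers: μ^(1)=16; μ^(2)=13; μ^(3)=-5; μ^(4)=-11

((0, 1, 0, 0); (0, 1, 1, 0); (4, 0, 0, 0); (0, 0, 0, 2))


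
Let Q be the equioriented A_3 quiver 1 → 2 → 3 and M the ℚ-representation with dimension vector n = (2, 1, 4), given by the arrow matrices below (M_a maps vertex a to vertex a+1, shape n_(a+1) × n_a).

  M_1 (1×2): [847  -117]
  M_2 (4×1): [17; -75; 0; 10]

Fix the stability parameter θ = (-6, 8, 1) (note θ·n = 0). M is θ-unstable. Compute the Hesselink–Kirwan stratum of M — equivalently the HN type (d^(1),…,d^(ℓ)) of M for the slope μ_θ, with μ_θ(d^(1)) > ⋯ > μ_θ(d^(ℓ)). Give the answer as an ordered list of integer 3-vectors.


Interval decomposition of M: I[1,1], I[1,3], I[3,3]^3.
HN type (ℓ=3): μ^(1)=9/2; μ^(2)=1; μ^(3)=-6

((0, 1, 1); (0, 0, 3); (2, 0, 0))


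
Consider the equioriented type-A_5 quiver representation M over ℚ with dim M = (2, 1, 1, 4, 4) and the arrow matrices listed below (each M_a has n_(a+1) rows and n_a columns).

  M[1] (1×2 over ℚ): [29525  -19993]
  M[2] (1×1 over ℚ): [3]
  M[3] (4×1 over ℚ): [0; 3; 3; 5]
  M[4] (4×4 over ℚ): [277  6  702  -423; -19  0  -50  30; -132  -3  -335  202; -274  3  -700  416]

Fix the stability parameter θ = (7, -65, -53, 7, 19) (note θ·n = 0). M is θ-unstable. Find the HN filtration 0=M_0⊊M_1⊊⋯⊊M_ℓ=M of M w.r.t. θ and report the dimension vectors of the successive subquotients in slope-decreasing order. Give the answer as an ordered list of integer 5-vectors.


Interval decomposition of M: I[1,1], I[1,5], I[4,5]^3.
HN type (ℓ=3): μ^(1)=19; μ^(2)=7; μ^(3)=-37

((0, 0, 0, 0, 4); (1, 0, 0, 4, 0); (1, 1, 1, 0, 0))


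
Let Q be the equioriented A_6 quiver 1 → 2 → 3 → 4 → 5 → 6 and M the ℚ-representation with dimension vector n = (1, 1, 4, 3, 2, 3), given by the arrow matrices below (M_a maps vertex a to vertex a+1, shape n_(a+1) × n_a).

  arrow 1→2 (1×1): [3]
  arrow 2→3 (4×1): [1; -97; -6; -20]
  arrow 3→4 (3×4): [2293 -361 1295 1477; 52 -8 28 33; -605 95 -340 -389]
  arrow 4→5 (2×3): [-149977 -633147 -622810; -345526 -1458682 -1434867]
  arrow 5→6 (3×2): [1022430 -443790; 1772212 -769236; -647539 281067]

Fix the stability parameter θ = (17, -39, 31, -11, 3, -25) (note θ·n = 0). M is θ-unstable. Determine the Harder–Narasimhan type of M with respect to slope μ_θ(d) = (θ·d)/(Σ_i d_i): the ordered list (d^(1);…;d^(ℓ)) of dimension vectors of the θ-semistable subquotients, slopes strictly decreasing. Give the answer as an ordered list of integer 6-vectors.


Barcode: M ≅ I[1,3], I[3,4], I[3,5], I[3,6], I[6,6]^2. HN layers by μ_θ (6 steps, strictly decreasing):
  μ^(1)=31; μ^(2)=10; μ^(3)=23/3; μ^(4)=-1/2; μ^(5)=-11; μ^(6)=-25

((0, 0, 1, 0, 0, 0); (0, 0, 1, 1, 0, 0); (0, 0, 1, 1, 1, 0); (0, 0, 1, 1, 1, 1); (1, 1, 0, 0, 0, 0); (0, 0, 0, 0, 0, 2))


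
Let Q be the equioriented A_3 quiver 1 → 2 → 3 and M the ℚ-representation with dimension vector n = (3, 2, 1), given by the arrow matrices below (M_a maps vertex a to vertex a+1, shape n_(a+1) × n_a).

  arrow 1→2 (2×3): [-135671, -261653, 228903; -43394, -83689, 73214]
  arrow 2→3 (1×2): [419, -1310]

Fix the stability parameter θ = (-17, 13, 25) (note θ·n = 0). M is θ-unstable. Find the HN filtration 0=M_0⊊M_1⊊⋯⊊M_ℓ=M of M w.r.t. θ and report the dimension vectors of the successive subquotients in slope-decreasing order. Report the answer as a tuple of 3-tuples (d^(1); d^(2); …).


Interval decomposition of M: I[1,1], I[1,2], I[1,3].
HN type (ℓ=3): μ^(1)=25; μ^(2)=13; μ^(3)=-17

((0, 0, 1); (0, 2, 0); (3, 0, 0))


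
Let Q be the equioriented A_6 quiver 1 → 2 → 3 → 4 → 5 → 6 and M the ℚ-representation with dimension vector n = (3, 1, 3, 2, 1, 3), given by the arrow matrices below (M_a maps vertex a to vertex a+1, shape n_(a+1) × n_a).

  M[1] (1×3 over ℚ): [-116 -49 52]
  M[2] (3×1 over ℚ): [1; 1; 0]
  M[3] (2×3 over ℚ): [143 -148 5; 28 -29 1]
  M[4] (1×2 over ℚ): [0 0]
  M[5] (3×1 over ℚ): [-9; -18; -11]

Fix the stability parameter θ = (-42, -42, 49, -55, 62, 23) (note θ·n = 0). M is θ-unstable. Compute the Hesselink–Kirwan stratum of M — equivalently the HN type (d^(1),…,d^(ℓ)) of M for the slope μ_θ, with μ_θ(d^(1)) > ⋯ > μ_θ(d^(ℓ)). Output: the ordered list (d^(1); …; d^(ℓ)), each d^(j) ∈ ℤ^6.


Barcode: M ≅ I[1,1]^2, I[1,4], I[3,3], I[3,4], I[5,6], I[6,6]^2. HN layers by μ_θ (5 steps, strictly decreasing):
  μ^(1)=49; μ^(2)=85/2; μ^(3)=23; μ^(4)=-3; μ^(5)=-42

((0, 0, 1, 0, 0, 0); (0, 0, 0, 0, 1, 1); (0, 0, 0, 0, 0, 2); (0, 0, 2, 2, 0, 0); (3, 1, 0, 0, 0, 0))


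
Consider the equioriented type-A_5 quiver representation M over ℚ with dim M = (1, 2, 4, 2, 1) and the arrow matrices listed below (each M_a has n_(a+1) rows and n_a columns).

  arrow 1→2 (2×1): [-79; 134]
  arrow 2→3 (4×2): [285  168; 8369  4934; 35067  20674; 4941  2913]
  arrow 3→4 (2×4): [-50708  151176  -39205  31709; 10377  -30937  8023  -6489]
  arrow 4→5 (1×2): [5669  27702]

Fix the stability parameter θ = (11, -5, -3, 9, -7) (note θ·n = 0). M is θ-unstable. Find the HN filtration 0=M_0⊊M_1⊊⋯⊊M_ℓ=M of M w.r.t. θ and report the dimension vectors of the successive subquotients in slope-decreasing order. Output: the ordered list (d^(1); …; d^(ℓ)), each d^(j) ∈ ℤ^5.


Barcode: M ≅ I[1,5], I[2,4], I[3,3]^2. HN layers by μ_θ (4 steps, strictly decreasing):
  μ^(1)=9; μ^(2)=1; μ^(3)=-3; μ^(4)=-5

((0, 0, 0, 1, 0); (1, 1, 1, 1, 1); (0, 0, 3, 0, 0); (0, 1, 0, 0, 0))


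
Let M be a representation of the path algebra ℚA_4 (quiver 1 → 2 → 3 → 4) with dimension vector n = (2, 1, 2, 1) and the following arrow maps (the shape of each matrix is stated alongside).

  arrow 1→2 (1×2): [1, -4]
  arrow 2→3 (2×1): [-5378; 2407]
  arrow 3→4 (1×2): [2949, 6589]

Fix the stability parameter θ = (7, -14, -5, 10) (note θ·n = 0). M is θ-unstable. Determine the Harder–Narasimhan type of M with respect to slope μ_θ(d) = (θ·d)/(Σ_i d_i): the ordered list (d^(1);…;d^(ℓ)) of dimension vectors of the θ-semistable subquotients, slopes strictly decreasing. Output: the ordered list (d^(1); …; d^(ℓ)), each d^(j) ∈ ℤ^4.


Barcode: M ≅ I[1,1], I[1,4], I[3,3]. HN layers by μ_θ (4 steps, strictly decreasing):
  μ^(1)=10; μ^(2)=7; μ^(3)=-4; μ^(4)=-5

((0, 0, 0, 1); (1, 0, 0, 0); (1, 1, 1, 0); (0, 0, 1, 0))


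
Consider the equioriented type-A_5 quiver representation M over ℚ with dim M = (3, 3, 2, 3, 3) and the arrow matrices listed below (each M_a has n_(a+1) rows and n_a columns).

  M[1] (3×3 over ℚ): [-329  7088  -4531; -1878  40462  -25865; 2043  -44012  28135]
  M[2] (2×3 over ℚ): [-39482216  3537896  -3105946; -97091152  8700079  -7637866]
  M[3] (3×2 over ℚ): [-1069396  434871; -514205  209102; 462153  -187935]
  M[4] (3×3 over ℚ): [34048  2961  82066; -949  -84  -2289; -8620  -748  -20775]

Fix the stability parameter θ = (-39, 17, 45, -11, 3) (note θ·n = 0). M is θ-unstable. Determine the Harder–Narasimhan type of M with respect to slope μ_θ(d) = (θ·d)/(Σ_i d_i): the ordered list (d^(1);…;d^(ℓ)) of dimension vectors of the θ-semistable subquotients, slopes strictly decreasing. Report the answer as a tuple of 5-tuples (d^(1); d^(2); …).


Barcode: M ≅ I[1,1], I[1,5]^2, I[2,2], I[4,5]. HN layers by μ_θ (5 steps, strictly decreasing):
  μ^(1)=17; μ^(2)=27/2; μ^(3)=3; μ^(4)=-11; μ^(5)=-39

((0, 1, 0, 0, 0); (0, 2, 2, 2, 2); (0, 0, 0, 0, 1); (0, 0, 0, 1, 0); (3, 0, 0, 0, 0))
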